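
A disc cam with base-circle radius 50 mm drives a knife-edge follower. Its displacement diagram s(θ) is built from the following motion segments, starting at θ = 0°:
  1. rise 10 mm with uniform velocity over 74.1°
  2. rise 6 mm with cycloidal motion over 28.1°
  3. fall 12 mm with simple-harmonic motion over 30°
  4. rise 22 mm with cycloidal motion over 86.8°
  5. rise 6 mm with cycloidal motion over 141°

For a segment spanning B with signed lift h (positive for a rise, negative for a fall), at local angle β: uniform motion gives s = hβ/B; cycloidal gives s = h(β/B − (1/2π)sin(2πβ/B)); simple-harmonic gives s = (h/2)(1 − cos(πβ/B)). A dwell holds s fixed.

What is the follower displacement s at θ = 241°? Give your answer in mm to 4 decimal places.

seg 1 [0°–74.1°] uniform, h=10: full span → s += 10 → s = 10.0000
seg 2 [74.1°–102.2°] cycloidal, h=6: full span → s += 6 → s = 16.0000
seg 3 [102.2°–132.2°] simple-harmonic, h=-12: full span → s += -12 → s = 4.0000
seg 4 [132.2°–219°] cycloidal, h=22: full span → s += 22 → s = 26.0000
seg 5 [219°–360°] cycloidal, h=6: θ=241° here. β=22, B=141. 6·(0.1560 − sin(2π·0.1560)/(2π)) = 0.1429 → s = 26.1429

26.1429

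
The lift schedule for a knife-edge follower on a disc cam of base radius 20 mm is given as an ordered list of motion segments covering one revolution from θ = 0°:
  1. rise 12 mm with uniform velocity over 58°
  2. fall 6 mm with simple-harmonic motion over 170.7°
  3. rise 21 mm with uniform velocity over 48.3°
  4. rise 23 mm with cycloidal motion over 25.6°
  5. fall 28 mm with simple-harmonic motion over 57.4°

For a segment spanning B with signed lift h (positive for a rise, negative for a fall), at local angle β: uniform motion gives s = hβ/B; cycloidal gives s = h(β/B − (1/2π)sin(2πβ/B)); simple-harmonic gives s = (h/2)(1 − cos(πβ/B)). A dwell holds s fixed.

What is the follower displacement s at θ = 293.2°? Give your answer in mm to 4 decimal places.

seg 1 [0°–58°] uniform, h=12: full span → s += 12 → s = 12.0000
seg 2 [58°–228.7°] simple-harmonic, h=-6: full span → s += -6 → s = 6.0000
seg 3 [228.7°–277°] uniform, h=21: full span → s += 21 → s = 27.0000
seg 4 [277°–302.6°] cycloidal, h=23: θ=293.2° here. β=16.2, B=25.6. 23·(0.6328 − sin(2π·0.6328)/(2π)) = 17.2670 → s = 44.2670

44.2670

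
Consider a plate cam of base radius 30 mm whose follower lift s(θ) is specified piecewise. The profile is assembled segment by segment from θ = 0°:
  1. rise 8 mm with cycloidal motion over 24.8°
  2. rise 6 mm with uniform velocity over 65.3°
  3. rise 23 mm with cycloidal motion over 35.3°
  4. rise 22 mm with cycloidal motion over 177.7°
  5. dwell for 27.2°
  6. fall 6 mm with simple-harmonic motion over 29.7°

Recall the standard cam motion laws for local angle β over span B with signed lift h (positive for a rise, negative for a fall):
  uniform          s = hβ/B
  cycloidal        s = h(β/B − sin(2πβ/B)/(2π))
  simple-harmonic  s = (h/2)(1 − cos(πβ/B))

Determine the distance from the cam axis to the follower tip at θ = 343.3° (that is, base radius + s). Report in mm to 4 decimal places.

seg 1 [0°–24.8°] cycloidal, h=8: full span → s += 8 → s = 8.0000
seg 2 [24.8°–90.1°] uniform, h=6: full span → s += 6 → s = 14.0000
seg 3 [90.1°–125.4°] cycloidal, h=23: full span → s += 23 → s = 37.0000
seg 4 [125.4°–303.1°] cycloidal, h=22: full span → s += 22 → s = 59.0000
seg 5 [303.1°–330.3°] dwell: s stays 59.0000
seg 6 [330.3°–360°] simple-harmonic, h=-6: θ=343.3° here. β=13, B=29.7. -6/2·(1 − cos(π·0.4377)) = -2.4167 → s = 56.5833
radial distance = base radius + s = 30 + 56.5833 = 86.5833

86.5833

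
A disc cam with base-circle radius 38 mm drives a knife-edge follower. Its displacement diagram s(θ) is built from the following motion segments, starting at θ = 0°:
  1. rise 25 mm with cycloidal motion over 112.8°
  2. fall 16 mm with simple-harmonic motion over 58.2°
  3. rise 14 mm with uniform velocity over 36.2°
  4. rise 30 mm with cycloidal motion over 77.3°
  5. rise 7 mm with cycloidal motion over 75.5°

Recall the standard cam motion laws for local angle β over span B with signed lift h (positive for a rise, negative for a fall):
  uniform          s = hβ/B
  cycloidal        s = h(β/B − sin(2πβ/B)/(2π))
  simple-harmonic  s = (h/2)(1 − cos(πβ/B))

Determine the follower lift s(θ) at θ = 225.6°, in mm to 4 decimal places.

seg 1 [0°–112.8°] cycloidal, h=25: full span → s += 25 → s = 25.0000
seg 2 [112.8°–171°] simple-harmonic, h=-16: full span → s += -16 → s = 9.0000
seg 3 [171°–207.2°] uniform, h=14: full span → s += 14 → s = 23.0000
seg 4 [207.2°–284.5°] cycloidal, h=30: θ=225.6° here. β=18.4, B=77.3. 30·(0.2380 − sin(2π·0.2380)/(2π)) = 2.3799 → s = 25.3799

25.3799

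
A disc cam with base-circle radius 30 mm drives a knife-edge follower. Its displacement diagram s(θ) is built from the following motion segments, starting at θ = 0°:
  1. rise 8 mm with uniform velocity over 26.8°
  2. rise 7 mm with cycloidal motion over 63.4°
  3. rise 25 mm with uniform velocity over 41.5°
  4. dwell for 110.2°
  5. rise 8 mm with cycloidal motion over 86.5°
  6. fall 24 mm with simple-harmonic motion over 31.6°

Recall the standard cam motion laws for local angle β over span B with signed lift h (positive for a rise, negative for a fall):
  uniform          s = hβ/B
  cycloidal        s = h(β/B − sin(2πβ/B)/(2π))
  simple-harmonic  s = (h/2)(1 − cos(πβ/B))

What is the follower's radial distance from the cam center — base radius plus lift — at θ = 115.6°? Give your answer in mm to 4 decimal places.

seg 1 [0°–26.8°] uniform, h=8: full span → s += 8 → s = 8.0000
seg 2 [26.8°–90.2°] cycloidal, h=7: full span → s += 7 → s = 15.0000
seg 3 [90.2°–131.7°] uniform, h=25: θ=115.6° here. β=25.4, B=41.5. 25·25.4/41.5 = 15.3012 → s = 30.3012
radial distance = base radius + s = 30 + 30.3012 = 60.3012

60.3012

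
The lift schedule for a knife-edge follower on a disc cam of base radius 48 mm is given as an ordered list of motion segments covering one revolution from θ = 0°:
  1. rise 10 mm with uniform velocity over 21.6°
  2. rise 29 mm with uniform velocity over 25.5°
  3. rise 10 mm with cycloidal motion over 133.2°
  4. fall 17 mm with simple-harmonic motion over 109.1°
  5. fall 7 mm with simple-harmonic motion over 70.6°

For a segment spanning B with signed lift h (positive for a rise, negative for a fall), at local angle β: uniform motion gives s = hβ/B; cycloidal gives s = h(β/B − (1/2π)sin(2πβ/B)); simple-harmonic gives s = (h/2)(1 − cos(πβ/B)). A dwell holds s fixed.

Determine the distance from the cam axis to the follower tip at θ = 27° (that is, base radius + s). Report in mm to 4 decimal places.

seg 1 [0°–21.6°] uniform, h=10: full span → s += 10 → s = 10.0000
seg 2 [21.6°–47.1°] uniform, h=29: θ=27° here. β=5.4, B=25.5. 29·5.4/25.5 = 6.1412 → s = 16.1412
radial distance = base radius + s = 48 + 16.1412 = 64.1412

64.1412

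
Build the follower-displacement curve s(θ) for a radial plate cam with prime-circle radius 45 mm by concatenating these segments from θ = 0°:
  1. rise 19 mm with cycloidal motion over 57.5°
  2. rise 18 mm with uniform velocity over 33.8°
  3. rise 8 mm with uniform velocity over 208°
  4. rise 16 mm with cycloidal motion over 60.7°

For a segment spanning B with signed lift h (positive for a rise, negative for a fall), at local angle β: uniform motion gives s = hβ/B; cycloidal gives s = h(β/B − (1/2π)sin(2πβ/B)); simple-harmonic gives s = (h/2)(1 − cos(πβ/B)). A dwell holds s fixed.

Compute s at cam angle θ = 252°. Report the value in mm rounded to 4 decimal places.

seg 1 [0°–57.5°] cycloidal, h=19: full span → s += 19 → s = 19.0000
seg 2 [57.5°–91.3°] uniform, h=18: full span → s += 18 → s = 37.0000
seg 3 [91.3°–299.3°] uniform, h=8: θ=252° here. β=160.7, B=208. 8·160.7/208 = 6.1808 → s = 43.1808

43.1808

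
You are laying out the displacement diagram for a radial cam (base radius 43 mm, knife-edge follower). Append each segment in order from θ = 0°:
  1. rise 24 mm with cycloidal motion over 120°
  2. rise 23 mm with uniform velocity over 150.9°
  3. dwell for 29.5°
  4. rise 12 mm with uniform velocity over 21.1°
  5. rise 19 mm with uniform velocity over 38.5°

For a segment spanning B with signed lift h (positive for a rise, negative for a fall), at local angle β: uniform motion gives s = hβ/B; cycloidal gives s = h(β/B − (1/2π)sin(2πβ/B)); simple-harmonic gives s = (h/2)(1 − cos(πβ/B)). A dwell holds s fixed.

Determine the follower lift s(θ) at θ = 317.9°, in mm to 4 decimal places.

seg 1 [0°–120°] cycloidal, h=24: full span → s += 24 → s = 24.0000
seg 2 [120°–270.9°] uniform, h=23: full span → s += 23 → s = 47.0000
seg 3 [270.9°–300.4°] dwell: s stays 47.0000
seg 4 [300.4°–321.5°] uniform, h=12: θ=317.9° here. β=17.5, B=21.1. 12·17.5/21.1 = 9.9526 → s = 56.9526

56.9526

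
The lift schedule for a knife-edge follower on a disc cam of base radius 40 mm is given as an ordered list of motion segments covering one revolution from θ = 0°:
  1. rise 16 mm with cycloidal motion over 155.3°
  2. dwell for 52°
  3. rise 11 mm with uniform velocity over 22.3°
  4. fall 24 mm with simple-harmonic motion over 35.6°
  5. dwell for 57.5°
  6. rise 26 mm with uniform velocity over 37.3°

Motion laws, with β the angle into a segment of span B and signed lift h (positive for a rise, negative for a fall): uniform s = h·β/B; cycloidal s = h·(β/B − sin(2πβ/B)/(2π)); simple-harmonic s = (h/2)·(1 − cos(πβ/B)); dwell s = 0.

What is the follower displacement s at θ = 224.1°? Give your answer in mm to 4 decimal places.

seg 1 [0°–155.3°] cycloidal, h=16: full span → s += 16 → s = 16.0000
seg 2 [155.3°–207.3°] dwell: s stays 16.0000
seg 3 [207.3°–229.6°] uniform, h=11: θ=224.1° here. β=16.8, B=22.3. 11·16.8/22.3 = 8.2870 → s = 24.2870

24.2870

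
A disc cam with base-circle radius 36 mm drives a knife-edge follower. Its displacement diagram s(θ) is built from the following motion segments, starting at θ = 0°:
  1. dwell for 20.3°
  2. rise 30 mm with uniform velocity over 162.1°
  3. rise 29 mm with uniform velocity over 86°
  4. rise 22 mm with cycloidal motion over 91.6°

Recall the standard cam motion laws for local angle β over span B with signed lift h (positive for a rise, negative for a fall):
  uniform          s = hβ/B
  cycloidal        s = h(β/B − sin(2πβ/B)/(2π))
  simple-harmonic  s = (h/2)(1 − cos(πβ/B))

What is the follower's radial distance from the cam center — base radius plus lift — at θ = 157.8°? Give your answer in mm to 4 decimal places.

seg 1 [0°–20.3°] dwell: s stays 0.0000
seg 2 [20.3°–182.4°] uniform, h=30: θ=157.8° here. β=137.5, B=162.1. 30·137.5/162.1 = 25.4473 → s = 25.4473
radial distance = base radius + s = 36 + 25.4473 = 61.4473

61.4473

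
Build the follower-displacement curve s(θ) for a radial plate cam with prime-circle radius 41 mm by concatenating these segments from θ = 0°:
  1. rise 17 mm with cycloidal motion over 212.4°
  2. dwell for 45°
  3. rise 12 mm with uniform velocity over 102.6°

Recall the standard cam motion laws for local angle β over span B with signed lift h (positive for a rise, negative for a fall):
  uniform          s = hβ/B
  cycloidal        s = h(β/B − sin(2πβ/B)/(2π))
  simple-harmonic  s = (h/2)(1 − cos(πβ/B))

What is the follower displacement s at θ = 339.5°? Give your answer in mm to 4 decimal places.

seg 1 [0°–212.4°] cycloidal, h=17: full span → s += 17 → s = 17.0000
seg 2 [212.4°–257.4°] dwell: s stays 17.0000
seg 3 [257.4°–360°] uniform, h=12: θ=339.5° here. β=82.1, B=102.6. 12·82.1/102.6 = 9.6023 → s = 26.6023

26.6023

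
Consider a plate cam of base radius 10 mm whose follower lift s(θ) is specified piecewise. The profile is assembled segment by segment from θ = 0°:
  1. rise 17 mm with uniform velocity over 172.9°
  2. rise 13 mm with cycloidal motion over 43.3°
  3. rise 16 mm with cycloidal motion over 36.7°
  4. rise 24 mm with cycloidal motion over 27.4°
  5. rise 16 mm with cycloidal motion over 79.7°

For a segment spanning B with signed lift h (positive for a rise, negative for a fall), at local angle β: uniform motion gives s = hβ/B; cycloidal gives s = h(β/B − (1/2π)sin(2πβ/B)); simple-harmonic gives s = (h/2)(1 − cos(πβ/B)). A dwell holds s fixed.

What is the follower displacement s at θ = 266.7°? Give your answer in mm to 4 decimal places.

seg 1 [0°–172.9°] uniform, h=17: full span → s += 17 → s = 17.0000
seg 2 [172.9°–216.2°] cycloidal, h=13: full span → s += 13 → s = 30.0000
seg 3 [216.2°–252.9°] cycloidal, h=16: full span → s += 16 → s = 46.0000
seg 4 [252.9°–280.3°] cycloidal, h=24: θ=266.7° here. β=13.8, B=27.4. 24·(0.5036 − sin(2π·0.5036)/(2π)) = 12.1752 → s = 58.1752

58.1752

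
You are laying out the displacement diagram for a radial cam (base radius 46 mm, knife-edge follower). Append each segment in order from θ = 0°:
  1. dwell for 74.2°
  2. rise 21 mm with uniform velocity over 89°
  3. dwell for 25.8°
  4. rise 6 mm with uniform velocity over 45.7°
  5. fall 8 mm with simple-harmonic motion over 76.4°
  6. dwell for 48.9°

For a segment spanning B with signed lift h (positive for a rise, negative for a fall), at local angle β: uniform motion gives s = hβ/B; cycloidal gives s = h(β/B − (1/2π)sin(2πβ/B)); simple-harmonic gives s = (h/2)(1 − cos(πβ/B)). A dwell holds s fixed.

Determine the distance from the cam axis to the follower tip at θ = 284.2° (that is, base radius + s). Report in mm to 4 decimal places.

seg 1 [0°–74.2°] dwell: s stays 0.0000
seg 2 [74.2°–163.2°] uniform, h=21: full span → s += 21 → s = 21.0000
seg 3 [163.2°–189°] dwell: s stays 21.0000
seg 4 [189°–234.7°] uniform, h=6: full span → s += 6 → s = 27.0000
seg 5 [234.7°–311.1°] simple-harmonic, h=-8: θ=284.2° here. β=49.5, B=76.4. -8/2·(1 − cos(π·0.6479)) = -5.7925 → s = 21.2075
radial distance = base radius + s = 46 + 21.2075 = 67.2075

67.2075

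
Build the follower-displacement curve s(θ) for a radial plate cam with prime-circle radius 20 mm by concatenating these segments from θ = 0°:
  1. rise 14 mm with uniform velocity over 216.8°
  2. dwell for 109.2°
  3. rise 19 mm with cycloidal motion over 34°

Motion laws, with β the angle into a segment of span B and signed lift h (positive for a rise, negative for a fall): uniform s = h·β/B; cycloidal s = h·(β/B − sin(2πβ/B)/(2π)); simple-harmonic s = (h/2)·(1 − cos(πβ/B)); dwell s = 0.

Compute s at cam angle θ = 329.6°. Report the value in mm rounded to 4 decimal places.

seg 1 [0°–216.8°] uniform, h=14: full span → s += 14 → s = 14.0000
seg 2 [216.8°–326°] dwell: s stays 14.0000
seg 3 [326°–360°] cycloidal, h=19: θ=329.6° here. β=3.6, B=34. 19·(0.1059 − sin(2π·0.1059)/(2π)) = 0.1451 → s = 14.1451

14.1451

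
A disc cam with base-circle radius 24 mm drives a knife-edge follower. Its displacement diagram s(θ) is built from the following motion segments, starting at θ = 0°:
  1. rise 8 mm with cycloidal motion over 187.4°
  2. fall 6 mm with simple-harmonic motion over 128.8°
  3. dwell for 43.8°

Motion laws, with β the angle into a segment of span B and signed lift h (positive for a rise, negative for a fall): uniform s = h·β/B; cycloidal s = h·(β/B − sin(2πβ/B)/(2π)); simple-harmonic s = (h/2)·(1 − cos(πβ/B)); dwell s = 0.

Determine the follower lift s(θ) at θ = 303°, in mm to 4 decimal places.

seg 1 [0°–187.4°] cycloidal, h=8: full span → s += 8 → s = 8.0000
seg 2 [187.4°–316.2°] simple-harmonic, h=-6: θ=303° here. β=115.6, B=128.8. -6/2·(1 − cos(π·0.8975)) = -5.8458 → s = 2.1542

2.1542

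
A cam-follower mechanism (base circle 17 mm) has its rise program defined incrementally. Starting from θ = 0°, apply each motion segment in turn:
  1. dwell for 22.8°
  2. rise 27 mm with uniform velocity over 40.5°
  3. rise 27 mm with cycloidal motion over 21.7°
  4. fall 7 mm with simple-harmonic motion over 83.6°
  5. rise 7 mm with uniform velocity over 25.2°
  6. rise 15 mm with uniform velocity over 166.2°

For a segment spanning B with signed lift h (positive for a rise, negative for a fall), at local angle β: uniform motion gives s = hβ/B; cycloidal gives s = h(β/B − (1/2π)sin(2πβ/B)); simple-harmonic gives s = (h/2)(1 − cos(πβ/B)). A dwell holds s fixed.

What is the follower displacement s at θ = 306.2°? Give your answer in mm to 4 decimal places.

seg 1 [0°–22.8°] dwell: s stays 0.0000
seg 2 [22.8°–63.3°] uniform, h=27: full span → s += 27 → s = 27.0000
seg 3 [63.3°–85°] cycloidal, h=27: full span → s += 27 → s = 54.0000
seg 4 [85°–168.6°] simple-harmonic, h=-7: full span → s += -7 → s = 47.0000
seg 5 [168.6°–193.8°] uniform, h=7: full span → s += 7 → s = 54.0000
seg 6 [193.8°–360°] uniform, h=15: θ=306.2° here. β=112.4, B=166.2. 15·112.4/166.2 = 10.1444 → s = 64.1444

64.1444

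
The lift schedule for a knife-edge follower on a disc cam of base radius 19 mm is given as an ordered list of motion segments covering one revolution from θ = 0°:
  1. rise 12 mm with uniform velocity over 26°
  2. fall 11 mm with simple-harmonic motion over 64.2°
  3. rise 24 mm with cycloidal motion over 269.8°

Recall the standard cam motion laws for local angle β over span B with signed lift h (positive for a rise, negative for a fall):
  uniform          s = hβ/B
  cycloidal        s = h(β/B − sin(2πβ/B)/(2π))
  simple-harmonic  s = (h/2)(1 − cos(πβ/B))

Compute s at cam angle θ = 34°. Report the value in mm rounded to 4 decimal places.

seg 1 [0°–26°] uniform, h=12: full span → s += 12 → s = 12.0000
seg 2 [26°–90.2°] simple-harmonic, h=-11: θ=34° here. β=8, B=64.2. -11/2·(1 − cos(π·0.1246)) = -0.4161 → s = 11.5839

11.5839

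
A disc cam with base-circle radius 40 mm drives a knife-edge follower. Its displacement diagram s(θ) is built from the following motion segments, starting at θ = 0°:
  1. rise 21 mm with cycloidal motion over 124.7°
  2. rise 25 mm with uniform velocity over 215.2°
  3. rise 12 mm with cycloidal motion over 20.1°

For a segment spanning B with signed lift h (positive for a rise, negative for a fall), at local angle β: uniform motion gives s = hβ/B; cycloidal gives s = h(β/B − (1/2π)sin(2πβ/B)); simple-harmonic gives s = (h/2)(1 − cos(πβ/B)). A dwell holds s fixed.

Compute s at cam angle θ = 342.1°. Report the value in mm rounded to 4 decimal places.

seg 1 [0°–124.7°] cycloidal, h=21: full span → s += 21 → s = 21.0000
seg 2 [124.7°–339.9°] uniform, h=25: full span → s += 25 → s = 46.0000
seg 3 [339.9°–360°] cycloidal, h=12: θ=342.1° here. β=2.2, B=20.1. 12·(0.1095 − sin(2π·0.1095)/(2π)) = 0.1011 → s = 46.1011

46.1011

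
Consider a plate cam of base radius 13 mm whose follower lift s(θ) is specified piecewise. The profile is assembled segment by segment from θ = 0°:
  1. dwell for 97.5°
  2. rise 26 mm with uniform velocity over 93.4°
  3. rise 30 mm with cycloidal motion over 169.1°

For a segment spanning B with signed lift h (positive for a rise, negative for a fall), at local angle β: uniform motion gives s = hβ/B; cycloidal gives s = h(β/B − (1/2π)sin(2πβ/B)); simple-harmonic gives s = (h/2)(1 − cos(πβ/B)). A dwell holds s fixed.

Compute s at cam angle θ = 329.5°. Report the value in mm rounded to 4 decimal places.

seg 1 [0°–97.5°] dwell: s stays 0.0000
seg 2 [97.5°–190.9°] uniform, h=26: full span → s += 26 → s = 26.0000
seg 3 [190.9°–360°] cycloidal, h=30: θ=329.5° here. β=138.6, B=169.1. 30·(0.8196 − sin(2π·0.8196)/(2π)) = 28.9139 → s = 54.9139

54.9139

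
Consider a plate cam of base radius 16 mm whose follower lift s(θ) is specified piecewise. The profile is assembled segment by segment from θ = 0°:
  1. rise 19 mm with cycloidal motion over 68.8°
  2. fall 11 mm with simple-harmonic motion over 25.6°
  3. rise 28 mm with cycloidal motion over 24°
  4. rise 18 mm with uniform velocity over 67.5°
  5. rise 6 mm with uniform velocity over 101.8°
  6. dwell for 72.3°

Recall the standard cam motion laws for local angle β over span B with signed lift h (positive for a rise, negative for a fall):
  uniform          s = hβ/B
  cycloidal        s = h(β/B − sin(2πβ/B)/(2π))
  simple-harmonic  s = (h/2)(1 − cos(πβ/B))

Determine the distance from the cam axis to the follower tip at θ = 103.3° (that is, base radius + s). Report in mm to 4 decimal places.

seg 1 [0°–68.8°] cycloidal, h=19: full span → s += 19 → s = 19.0000
seg 2 [68.8°–94.4°] simple-harmonic, h=-11: full span → s += -11 → s = 8.0000
seg 3 [94.4°–118.4°] cycloidal, h=28: θ=103.3° here. β=8.9, B=24. 28·(0.3708 − sin(2π·0.3708)/(2π)) = 7.1508 → s = 15.1508
radial distance = base radius + s = 16 + 15.1508 = 31.1508

31.1508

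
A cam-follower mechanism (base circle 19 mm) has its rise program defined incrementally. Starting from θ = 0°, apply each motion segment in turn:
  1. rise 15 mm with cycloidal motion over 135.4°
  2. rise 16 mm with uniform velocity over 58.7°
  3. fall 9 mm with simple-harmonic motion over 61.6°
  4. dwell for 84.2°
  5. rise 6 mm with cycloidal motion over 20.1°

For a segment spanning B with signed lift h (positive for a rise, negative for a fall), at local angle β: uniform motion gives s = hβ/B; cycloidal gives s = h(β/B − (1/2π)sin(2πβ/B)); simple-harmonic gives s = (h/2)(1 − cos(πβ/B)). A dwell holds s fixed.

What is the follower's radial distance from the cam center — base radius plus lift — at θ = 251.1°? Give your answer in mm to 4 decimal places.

seg 1 [0°–135.4°] cycloidal, h=15: full span → s += 15 → s = 15.0000
seg 2 [135.4°–194.1°] uniform, h=16: full span → s += 16 → s = 31.0000
seg 3 [194.1°–255.7°] simple-harmonic, h=-9: θ=251.1° here. β=57, B=61.6. -9/2·(1 − cos(π·0.9253)) = -8.8767 → s = 22.1233
radial distance = base radius + s = 19 + 22.1233 = 41.1233

41.1233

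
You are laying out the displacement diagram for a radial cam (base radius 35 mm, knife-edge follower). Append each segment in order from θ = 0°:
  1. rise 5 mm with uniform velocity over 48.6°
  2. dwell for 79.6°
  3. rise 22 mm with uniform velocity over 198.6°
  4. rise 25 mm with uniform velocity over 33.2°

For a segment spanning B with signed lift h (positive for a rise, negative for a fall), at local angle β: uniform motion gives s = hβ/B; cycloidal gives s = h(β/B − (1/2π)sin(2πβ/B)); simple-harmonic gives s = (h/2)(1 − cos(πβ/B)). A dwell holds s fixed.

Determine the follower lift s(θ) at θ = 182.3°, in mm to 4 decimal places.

seg 1 [0°–48.6°] uniform, h=5: full span → s += 5 → s = 5.0000
seg 2 [48.6°–128.2°] dwell: s stays 5.0000
seg 3 [128.2°–326.8°] uniform, h=22: θ=182.3° here. β=54.1, B=198.6. 22·54.1/198.6 = 5.9930 → s = 10.9930

10.9930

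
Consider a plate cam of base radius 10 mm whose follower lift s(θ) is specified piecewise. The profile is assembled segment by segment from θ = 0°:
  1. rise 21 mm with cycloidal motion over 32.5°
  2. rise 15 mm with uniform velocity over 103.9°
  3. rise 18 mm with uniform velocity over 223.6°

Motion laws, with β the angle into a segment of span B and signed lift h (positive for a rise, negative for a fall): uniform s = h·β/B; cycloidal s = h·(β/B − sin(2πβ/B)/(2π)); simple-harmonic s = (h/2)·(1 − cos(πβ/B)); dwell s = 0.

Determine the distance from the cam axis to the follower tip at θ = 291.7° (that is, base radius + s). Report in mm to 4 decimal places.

seg 1 [0°–32.5°] cycloidal, h=21: full span → s += 21 → s = 21.0000
seg 2 [32.5°–136.4°] uniform, h=15: full span → s += 15 → s = 36.0000
seg 3 [136.4°–360°] uniform, h=18: θ=291.7° here. β=155.3, B=223.6. 18·155.3/223.6 = 12.5018 → s = 48.5018
radial distance = base radius + s = 10 + 48.5018 = 58.5018

58.5018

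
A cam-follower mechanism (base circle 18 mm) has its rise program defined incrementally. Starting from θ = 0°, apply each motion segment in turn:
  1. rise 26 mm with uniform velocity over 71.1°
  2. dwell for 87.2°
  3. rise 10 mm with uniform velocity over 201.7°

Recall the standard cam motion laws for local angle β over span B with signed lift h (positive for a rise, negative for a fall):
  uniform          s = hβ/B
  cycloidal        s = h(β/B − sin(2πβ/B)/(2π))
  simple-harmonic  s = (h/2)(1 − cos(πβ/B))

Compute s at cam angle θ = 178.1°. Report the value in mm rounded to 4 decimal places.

seg 1 [0°–71.1°] uniform, h=26: full span → s += 26 → s = 26.0000
seg 2 [71.1°–158.3°] dwell: s stays 26.0000
seg 3 [158.3°–360°] uniform, h=10: θ=178.1° here. β=19.8, B=201.7. 10·19.8/201.7 = 0.9817 → s = 26.9817

26.9817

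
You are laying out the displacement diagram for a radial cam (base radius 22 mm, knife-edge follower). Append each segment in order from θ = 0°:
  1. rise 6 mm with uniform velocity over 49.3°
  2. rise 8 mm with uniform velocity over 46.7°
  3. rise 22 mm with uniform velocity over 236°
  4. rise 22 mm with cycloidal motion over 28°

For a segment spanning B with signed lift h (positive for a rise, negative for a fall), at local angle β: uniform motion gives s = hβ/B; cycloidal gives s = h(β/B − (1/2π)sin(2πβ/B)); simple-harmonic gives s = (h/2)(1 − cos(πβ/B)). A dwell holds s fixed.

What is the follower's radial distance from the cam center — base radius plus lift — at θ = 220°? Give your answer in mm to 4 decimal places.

seg 1 [0°–49.3°] uniform, h=6: full span → s += 6 → s = 6.0000
seg 2 [49.3°–96°] uniform, h=8: full span → s += 8 → s = 14.0000
seg 3 [96°–332°] uniform, h=22: θ=220° here. β=124, B=236. 22·124/236 = 11.5593 → s = 25.5593
radial distance = base radius + s = 22 + 25.5593 = 47.5593

47.5593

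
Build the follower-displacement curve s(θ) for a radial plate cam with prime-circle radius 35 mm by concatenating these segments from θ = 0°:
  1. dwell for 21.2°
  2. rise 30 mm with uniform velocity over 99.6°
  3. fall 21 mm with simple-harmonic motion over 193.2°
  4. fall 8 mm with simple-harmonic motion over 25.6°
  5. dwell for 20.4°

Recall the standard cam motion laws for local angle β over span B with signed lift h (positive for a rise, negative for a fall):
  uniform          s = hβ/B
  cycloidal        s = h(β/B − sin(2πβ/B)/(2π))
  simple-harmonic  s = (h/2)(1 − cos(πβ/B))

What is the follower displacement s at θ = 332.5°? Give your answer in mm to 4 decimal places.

seg 1 [0°–21.2°] dwell: s stays 0.0000
seg 2 [21.2°–120.8°] uniform, h=30: full span → s += 30 → s = 30.0000
seg 3 [120.8°–314°] simple-harmonic, h=-21: full span → s += -21 → s = 9.0000
seg 4 [314°–339.6°] simple-harmonic, h=-8: θ=332.5° here. β=18.5, B=25.6. -8/2·(1 − cos(π·0.7227)) = -6.5753 → s = 2.4247

2.4247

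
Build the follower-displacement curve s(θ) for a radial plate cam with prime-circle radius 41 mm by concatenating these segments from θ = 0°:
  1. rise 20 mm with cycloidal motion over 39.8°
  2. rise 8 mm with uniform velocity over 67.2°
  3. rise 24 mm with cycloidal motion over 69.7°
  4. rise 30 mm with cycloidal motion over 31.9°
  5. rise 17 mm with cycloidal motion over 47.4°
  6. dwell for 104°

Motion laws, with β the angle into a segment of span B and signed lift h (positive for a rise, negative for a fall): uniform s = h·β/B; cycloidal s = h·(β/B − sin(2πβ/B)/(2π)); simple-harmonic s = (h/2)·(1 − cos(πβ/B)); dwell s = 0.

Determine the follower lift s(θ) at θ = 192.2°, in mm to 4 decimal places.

seg 1 [0°–39.8°] cycloidal, h=20: full span → s += 20 → s = 20.0000
seg 2 [39.8°–107°] uniform, h=8: full span → s += 8 → s = 28.0000
seg 3 [107°–176.7°] cycloidal, h=24: full span → s += 24 → s = 52.0000
seg 4 [176.7°–208.6°] cycloidal, h=30: θ=192.2° here. β=15.5, B=31.9. 30·(0.4859 − sin(2π·0.4859)/(2π)) = 14.1542 → s = 66.1542

66.1542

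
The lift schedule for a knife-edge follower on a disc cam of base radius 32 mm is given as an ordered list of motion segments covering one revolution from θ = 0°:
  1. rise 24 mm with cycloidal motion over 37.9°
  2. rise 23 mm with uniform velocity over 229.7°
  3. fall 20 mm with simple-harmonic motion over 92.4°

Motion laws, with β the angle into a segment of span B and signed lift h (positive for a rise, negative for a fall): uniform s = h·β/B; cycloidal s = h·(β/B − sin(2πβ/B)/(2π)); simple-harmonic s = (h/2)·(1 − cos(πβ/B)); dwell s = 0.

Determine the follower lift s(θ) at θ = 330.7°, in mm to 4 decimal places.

seg 1 [0°–37.9°] cycloidal, h=24: full span → s += 24 → s = 24.0000
seg 2 [37.9°–267.6°] uniform, h=23: full span → s += 23 → s = 47.0000
seg 3 [267.6°–360°] simple-harmonic, h=-20: θ=330.7° here. β=63.1, B=92.4. -20/2·(1 − cos(π·0.6829)) = -15.4350 → s = 31.5650

31.5650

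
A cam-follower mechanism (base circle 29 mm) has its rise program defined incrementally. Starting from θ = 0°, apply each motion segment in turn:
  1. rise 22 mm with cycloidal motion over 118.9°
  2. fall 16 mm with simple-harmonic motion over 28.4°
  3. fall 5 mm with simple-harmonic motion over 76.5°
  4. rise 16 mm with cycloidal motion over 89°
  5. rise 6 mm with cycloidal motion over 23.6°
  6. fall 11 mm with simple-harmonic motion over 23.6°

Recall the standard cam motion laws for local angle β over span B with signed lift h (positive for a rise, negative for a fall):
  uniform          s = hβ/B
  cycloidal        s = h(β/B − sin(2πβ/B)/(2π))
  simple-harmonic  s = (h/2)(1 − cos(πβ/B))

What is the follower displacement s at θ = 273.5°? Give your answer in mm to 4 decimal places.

seg 1 [0°–118.9°] cycloidal, h=22: full span → s += 22 → s = 22.0000
seg 2 [118.9°–147.3°] simple-harmonic, h=-16: full span → s += -16 → s = 6.0000
seg 3 [147.3°–223.8°] simple-harmonic, h=-5: full span → s += -5 → s = 1.0000
seg 4 [223.8°–312.8°] cycloidal, h=16: θ=273.5° here. β=49.7, B=89. 16·(0.5584 − sin(2π·0.5584)/(2π)) = 9.8488 → s = 10.8488

10.8488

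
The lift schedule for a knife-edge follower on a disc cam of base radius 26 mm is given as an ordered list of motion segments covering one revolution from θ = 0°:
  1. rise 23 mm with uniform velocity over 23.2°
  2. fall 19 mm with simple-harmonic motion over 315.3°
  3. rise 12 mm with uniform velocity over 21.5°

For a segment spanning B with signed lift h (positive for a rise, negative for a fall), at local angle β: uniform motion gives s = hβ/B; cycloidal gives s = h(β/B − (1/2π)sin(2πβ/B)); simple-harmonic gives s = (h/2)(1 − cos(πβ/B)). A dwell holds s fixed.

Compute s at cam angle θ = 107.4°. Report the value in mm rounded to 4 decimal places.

seg 1 [0°–23.2°] uniform, h=23: full span → s += 23 → s = 23.0000
seg 2 [23.2°–338.5°] simple-harmonic, h=-19: θ=107.4° here. β=84.2, B=315.3. -19/2·(1 − cos(π·0.2670)) = -3.1517 → s = 19.8483

19.8483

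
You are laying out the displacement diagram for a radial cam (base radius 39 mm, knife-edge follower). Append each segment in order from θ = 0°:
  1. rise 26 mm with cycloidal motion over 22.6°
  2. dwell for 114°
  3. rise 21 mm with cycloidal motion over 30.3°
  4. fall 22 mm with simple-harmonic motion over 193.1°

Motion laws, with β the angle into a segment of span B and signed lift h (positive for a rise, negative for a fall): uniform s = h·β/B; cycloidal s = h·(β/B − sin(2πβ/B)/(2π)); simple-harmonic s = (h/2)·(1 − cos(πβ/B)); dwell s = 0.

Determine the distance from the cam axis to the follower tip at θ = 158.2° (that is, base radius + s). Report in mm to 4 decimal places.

seg 1 [0°–22.6°] cycloidal, h=26: full span → s += 26 → s = 26.0000
seg 2 [22.6°–136.6°] dwell: s stays 26.0000
seg 3 [136.6°–166.9°] cycloidal, h=21: θ=158.2° here. β=21.6, B=30.3. 21·(0.7129 − sin(2π·0.7129)/(2π)) = 18.2220 → s = 44.2220
radial distance = base radius + s = 39 + 44.2220 = 83.2220

83.2220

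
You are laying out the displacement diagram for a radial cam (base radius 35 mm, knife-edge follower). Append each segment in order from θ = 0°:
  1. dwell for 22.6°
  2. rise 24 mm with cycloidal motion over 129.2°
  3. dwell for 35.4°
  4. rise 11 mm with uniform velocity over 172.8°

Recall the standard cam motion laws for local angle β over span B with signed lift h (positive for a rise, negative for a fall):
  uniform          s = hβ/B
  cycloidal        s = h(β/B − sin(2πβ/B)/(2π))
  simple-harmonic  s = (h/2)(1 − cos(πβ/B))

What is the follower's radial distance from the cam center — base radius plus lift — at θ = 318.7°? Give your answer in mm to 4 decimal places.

seg 1 [0°–22.6°] dwell: s stays 0.0000
seg 2 [22.6°–151.8°] cycloidal, h=24: full span → s += 24 → s = 24.0000
seg 3 [151.8°–187.2°] dwell: s stays 24.0000
seg 4 [187.2°–360°] uniform, h=11: θ=318.7° here. β=131.5, B=172.8. 11·131.5/172.8 = 8.3709 → s = 32.3709
radial distance = base radius + s = 35 + 32.3709 = 67.3709

67.3709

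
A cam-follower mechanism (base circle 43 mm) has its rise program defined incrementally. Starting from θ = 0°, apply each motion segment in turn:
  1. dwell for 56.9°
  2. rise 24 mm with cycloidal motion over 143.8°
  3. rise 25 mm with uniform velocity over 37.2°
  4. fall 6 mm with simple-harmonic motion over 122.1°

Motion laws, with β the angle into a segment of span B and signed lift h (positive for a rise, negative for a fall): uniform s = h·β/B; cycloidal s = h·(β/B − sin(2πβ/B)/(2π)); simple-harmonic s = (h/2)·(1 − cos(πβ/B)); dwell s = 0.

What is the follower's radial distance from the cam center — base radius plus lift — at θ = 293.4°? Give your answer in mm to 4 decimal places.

seg 1 [0°–56.9°] dwell: s stays 0.0000
seg 2 [56.9°–200.7°] cycloidal, h=24: full span → s += 24 → s = 24.0000
seg 3 [200.7°–237.9°] uniform, h=25: full span → s += 25 → s = 49.0000
seg 4 [237.9°–360°] simple-harmonic, h=-6: θ=293.4° here. β=55.5, B=122.1. -6/2·(1 − cos(π·0.4545)) = -2.5731 → s = 46.4269
radial distance = base radius + s = 43 + 46.4269 = 89.4269

89.4269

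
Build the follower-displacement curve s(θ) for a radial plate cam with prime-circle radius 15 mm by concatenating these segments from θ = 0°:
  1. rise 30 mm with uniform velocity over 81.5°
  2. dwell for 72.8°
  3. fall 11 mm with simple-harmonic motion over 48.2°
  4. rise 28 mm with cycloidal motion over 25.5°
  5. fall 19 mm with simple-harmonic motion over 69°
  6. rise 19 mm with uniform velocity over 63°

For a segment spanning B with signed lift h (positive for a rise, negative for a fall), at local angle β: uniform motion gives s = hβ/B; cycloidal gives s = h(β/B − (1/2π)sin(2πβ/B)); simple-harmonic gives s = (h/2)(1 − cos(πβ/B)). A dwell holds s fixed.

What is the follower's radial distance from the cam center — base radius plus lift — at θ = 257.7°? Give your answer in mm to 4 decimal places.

seg 1 [0°–81.5°] uniform, h=30: full span → s += 30 → s = 30.0000
seg 2 [81.5°–154.3°] dwell: s stays 30.0000
seg 3 [154.3°–202.5°] simple-harmonic, h=-11: full span → s += -11 → s = 19.0000
seg 4 [202.5°–228°] cycloidal, h=28: full span → s += 28 → s = 47.0000
seg 5 [228°–297°] simple-harmonic, h=-19: θ=257.7° here. β=29.7, B=69. -19/2·(1 − cos(π·0.4304)) = -7.4403 → s = 39.5597
radial distance = base radius + s = 15 + 39.5597 = 54.5597

54.5597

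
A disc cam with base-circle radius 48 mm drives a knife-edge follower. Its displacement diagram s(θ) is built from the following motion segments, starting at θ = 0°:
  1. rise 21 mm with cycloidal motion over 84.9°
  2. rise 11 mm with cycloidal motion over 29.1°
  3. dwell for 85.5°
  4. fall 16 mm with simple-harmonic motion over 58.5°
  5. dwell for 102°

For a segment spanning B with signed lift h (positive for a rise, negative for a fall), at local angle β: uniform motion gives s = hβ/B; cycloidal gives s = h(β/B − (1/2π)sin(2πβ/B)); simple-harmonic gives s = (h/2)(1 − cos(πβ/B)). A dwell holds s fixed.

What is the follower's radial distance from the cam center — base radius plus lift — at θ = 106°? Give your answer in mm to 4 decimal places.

seg 1 [0°–84.9°] cycloidal, h=21: full span → s += 21 → s = 21.0000
seg 2 [84.9°–114°] cycloidal, h=11: θ=106° here. β=21.1, B=29.1. 11·(0.7251 − sin(2π·0.7251)/(2π)) = 9.7052 → s = 30.7052
radial distance = base radius + s = 48 + 30.7052 = 78.7052

78.7052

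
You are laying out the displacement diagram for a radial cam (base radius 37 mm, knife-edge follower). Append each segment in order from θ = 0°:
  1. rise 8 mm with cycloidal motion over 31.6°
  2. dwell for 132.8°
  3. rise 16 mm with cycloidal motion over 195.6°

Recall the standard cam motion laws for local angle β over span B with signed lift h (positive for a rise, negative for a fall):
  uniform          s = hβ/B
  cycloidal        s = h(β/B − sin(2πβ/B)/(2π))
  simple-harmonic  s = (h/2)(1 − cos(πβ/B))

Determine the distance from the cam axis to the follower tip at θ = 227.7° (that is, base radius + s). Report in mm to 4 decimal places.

seg 1 [0°–31.6°] cycloidal, h=8: full span → s += 8 → s = 8.0000
seg 2 [31.6°–164.4°] dwell: s stays 8.0000
seg 3 [164.4°–360°] cycloidal, h=16: θ=227.7° here. β=63.3, B=195.6. 16·(0.3236 − sin(2π·0.3236)/(2π)) = 2.8990 → s = 10.8990
radial distance = base radius + s = 37 + 10.8990 = 47.8990

47.8990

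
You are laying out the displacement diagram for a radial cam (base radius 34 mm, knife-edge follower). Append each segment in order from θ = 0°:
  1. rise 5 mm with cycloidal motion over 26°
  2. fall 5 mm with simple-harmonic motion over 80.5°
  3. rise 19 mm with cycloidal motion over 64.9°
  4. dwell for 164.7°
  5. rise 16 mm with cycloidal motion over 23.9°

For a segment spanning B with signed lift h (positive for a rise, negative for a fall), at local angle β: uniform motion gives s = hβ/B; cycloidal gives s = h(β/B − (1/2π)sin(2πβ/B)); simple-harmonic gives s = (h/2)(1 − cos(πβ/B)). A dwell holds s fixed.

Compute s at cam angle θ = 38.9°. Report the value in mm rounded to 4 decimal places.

seg 1 [0°–26°] cycloidal, h=5: full span → s += 5 → s = 5.0000
seg 2 [26°–106.5°] simple-harmonic, h=-5: θ=38.9° here. β=12.9, B=80.5. -5/2·(1 − cos(π·0.1602)) = -0.3102 → s = 4.6898

4.6898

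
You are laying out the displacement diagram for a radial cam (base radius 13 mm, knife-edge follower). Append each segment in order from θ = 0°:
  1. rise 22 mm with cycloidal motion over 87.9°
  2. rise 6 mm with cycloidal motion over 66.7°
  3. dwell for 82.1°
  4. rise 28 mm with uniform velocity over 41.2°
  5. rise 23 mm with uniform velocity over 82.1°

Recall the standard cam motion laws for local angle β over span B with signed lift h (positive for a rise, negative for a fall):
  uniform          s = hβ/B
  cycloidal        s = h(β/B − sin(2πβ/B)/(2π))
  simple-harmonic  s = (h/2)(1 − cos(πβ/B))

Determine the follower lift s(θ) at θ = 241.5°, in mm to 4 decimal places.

seg 1 [0°–87.9°] cycloidal, h=22: full span → s += 22 → s = 22.0000
seg 2 [87.9°–154.6°] cycloidal, h=6: full span → s += 6 → s = 28.0000
seg 3 [154.6°–236.7°] dwell: s stays 28.0000
seg 4 [236.7°–277.9°] uniform, h=28: θ=241.5° here. β=4.8, B=41.2. 28·4.8/41.2 = 3.2621 → s = 31.2621

31.2621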